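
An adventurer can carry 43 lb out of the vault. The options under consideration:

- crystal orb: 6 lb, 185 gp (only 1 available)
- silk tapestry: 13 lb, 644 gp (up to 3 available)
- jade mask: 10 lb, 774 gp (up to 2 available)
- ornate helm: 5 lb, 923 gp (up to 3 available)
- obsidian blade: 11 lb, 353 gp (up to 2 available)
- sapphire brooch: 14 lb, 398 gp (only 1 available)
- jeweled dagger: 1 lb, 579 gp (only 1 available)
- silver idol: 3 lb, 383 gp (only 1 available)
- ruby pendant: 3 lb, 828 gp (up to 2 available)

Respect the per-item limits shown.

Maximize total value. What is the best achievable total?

6552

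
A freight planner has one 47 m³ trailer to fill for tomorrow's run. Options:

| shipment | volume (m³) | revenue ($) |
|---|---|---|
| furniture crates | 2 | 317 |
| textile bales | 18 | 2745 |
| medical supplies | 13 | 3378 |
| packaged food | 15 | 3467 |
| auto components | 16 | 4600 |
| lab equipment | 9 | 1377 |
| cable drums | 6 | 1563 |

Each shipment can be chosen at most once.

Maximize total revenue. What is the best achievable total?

11762

Ranking by ratio (revenue/m³): auto components 287.50, cable drums 260.50, medical supplies 259.85, packaged food 231.13.
A density-first pass picks furniture crates + medical supplies + auto components + lab equipment + cable drums — 11235 at 46 m³.
Replace lab equipment and cable drums with packaged food: the trade gains 527 net, giving 11762 at 46 m³.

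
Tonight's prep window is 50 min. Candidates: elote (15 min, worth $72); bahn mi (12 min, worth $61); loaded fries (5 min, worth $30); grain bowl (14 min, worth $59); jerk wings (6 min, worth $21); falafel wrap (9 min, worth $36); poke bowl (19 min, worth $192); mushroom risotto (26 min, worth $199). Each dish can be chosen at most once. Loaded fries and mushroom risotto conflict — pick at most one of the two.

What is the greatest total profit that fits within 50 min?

Best packing: poke bowl + mushroom risotto — 45 min, 391 total.

391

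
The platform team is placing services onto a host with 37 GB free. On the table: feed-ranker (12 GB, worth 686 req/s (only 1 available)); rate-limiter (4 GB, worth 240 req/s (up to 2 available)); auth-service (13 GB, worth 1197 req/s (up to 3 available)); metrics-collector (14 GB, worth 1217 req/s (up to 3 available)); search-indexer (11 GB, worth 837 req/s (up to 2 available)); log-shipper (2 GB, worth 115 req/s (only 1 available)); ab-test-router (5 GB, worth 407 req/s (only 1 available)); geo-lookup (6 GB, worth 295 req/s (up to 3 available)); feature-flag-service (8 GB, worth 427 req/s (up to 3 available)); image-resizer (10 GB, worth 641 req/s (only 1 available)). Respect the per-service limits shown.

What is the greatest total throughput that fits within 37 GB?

3231

Greedy by ratio would take rate-limiter + 2×auth-service + log-shipper + ab-test-router: 37 GB used, total 3156.
Replace rate-limiter and log-shipper and ab-test-router with search-indexer: the trade gains 75 net, giving 3231 at 37 GB.
No other feasible combination exceeds 3231.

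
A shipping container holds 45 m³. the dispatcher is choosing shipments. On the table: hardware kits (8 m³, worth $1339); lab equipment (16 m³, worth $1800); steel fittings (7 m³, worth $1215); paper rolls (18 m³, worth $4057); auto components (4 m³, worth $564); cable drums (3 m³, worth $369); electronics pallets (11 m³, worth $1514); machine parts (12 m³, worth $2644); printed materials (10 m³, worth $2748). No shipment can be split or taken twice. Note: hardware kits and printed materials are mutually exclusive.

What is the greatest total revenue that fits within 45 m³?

10013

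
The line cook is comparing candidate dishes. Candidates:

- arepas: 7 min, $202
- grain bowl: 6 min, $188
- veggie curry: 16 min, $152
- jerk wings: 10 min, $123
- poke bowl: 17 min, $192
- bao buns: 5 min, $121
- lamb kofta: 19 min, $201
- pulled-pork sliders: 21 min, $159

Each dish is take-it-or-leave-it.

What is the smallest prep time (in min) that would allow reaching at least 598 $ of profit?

28

Need the lightest bundle worth ≥ 598.
arepas + grain bowl + jerk wings + bao buns: 634 profit at 28 min.
Any bundle with less than 28 min falls short of 598.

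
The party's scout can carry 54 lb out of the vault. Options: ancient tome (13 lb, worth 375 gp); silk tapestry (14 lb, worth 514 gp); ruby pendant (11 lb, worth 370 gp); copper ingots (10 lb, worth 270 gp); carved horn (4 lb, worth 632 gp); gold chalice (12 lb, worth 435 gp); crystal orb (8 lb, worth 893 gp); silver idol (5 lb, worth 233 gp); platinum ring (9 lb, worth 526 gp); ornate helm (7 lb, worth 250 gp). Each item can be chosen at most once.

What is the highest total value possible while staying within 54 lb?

The ratio heuristic lands on silk tapestry + carved horn + gold chalice + crystal orb + silver idol + platinum ring (3233) but leaves 2 lb idle.
Replace silver idol with ornate helm: the trade gains 17 net, giving 3250 at 54 lb.
An exhaustive check of the 1024 subsets confirms 3250.

3250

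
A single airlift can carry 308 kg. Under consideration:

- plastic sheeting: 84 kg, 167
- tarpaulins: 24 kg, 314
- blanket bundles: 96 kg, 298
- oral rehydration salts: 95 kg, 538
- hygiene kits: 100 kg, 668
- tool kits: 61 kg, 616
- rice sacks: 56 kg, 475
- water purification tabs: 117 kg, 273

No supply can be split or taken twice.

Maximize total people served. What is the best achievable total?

Density check — tarpaulins 13.08, tool kits 10.10, rice sacks 8.48 are the best per kg.
Filling by ratio: tarpaulins + hygiene kits + tool kits + rice sacks for 2073, with 67 kg left unused.
Replace rice sacks with oral rehydration salts: the trade gains 63 net, giving 2136 at 280 kg.
The spare 28 kg is too small for any remaining supply, and no exchange beats 2136.

2136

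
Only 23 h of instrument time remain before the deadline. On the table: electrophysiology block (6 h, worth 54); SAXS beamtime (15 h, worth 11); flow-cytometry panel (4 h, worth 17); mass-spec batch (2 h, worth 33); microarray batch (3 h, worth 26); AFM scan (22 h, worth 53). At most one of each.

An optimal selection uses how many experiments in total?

4

The maximum expected citations within 23 h is 130.
electrophysiology block + flow-cytometry panel + mass-spec batch + microarray batch hits 130 at 15 h.
Any selection reaching 130 contains exactly 4 experiments.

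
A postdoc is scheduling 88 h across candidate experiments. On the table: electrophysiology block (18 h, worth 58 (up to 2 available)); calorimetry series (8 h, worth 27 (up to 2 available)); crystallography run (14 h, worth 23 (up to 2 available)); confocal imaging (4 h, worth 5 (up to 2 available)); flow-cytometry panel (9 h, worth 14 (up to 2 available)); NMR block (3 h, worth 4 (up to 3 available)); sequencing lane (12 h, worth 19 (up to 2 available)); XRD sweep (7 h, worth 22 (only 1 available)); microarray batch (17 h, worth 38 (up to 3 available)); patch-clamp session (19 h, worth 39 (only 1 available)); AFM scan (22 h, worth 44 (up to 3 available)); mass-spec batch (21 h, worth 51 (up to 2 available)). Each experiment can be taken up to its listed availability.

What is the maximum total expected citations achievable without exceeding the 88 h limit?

253

Greedy by ratio would take 2×electrophysiology block + 2×calorimetry series + 2×NMR block + XRD sweep + mass-spec batch: 86 h used, total 251.
Dropping 2×NMR block frees 6 h; slotting in 2×confocal imaging (8 h) lifts the total to 253 at 88 h.
That's the maximum — no swap from here does better than 253.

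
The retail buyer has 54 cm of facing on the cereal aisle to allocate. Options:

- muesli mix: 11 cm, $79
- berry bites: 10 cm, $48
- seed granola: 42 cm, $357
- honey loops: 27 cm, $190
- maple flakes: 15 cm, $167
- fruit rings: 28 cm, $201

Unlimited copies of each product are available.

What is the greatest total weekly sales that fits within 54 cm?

501

Density check — maple flakes 11.13, seed granola 8.50, muesli mix 7.18 are the best per cm.
Taking 3×maple flakes: 45 cm used, 501 in weekly sales.
That's the maximum — no swap from here does better than 501.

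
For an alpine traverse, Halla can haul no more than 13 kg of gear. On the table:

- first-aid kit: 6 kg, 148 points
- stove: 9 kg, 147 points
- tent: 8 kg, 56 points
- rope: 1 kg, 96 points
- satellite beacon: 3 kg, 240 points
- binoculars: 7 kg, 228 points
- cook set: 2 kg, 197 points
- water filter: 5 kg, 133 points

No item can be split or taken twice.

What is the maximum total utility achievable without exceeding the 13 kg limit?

761

The ratio ordering already packs tightly: rope + satellite beacon + binoculars + cook set, 13 kg, 761.
The closest alternative, first-aid kit + rope + satellite beacon + cook set, reaches only 681.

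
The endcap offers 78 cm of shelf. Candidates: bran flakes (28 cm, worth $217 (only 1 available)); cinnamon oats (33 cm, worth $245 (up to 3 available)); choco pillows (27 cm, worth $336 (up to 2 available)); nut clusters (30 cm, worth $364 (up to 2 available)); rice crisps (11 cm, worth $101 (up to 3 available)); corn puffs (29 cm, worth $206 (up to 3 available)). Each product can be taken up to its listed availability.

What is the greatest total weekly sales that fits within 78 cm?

874

Ranking by ratio (weekly sales/cm): choco pillows 12.44, nut clusters 12.13, rice crisps 9.18.
The ratio ordering already packs tightly: 2×choco pillows + 2×rice crisps, 76 cm, 874.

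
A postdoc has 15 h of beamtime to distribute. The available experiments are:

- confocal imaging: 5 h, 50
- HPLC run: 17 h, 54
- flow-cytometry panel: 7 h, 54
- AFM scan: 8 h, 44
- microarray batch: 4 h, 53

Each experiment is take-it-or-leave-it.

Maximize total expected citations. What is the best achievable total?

107

Density check — microarray batch 13.25, confocal imaging 10.00, flow-cytometry panel 7.71, AFM scan 5.50 are the best per h.
A density-first pass picks confocal imaging + microarray batch — 103 at 9 h.
Dropping confocal imaging frees 5 h; slotting in flow-cytometry panel (7 h) lifts the total to 107 at 11 h.
An exhaustive check of the 32 subsets confirms 107.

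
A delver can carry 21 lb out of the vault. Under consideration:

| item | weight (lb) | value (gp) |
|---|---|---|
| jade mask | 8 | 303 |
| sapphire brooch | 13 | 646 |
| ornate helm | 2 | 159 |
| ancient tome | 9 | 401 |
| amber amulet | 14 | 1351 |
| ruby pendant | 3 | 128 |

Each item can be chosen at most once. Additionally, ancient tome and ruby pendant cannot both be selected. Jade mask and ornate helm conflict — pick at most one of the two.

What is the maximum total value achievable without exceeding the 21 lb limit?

1638

Density check — amber amulet 96.50, ornate helm 79.50, sapphire brooch 49.69 are the best per lb.
Taking ornate helm + amber amulet + ruby pendant: 19 lb used, 1638 in value.
An exhaustive check of the 64 subsets confirms 1638.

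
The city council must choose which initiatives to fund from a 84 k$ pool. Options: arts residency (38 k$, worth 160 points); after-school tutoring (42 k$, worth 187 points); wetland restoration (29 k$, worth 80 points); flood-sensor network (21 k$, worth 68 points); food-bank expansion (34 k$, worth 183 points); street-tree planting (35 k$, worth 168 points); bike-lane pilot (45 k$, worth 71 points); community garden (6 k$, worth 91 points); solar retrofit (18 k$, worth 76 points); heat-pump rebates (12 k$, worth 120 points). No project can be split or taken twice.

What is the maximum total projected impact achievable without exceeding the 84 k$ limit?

474

The ratio heuristic lands on food-bank expansion + community garden + solar retrofit + heat-pump rebates (470) but leaves 14 k$ idle.
Replace solar retrofit with wetland restoration: the trade gains 4 net, giving 474 at 81 k$.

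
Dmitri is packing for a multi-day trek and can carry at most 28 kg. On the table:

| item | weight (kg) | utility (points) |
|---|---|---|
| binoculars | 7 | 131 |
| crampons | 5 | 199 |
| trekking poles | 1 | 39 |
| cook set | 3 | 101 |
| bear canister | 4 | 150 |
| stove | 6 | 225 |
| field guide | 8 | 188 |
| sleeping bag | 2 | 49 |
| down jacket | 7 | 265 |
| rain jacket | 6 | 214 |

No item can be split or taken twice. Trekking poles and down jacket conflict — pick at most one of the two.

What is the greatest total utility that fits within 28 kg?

1053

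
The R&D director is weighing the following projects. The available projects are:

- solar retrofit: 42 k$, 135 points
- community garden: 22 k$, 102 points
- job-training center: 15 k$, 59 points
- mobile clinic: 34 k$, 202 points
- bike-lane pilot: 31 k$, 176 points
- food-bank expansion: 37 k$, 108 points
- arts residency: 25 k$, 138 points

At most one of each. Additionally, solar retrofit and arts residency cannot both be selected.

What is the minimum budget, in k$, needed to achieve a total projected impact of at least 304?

56

Look for the lowest-budget combination reaching 304.
Taking community garden + mobile clinic gives 304 (≥ 304) for 56 k$.
Below 56 k$ the best achievable stays under 304.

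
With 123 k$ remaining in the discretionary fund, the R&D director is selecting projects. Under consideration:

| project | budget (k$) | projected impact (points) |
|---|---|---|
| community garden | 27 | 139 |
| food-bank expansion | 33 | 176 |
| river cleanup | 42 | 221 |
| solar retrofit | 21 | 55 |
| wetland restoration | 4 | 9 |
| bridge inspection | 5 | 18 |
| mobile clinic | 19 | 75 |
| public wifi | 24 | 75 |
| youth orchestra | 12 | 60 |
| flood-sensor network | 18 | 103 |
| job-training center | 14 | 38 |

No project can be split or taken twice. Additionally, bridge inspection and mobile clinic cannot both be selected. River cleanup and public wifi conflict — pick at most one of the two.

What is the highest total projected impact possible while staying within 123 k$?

639

Community garden + food-bank expansion + river cleanup + flood-sensor network uses 120 of the 123 k$ and totals 639.
No other feasible combination exceeds 639.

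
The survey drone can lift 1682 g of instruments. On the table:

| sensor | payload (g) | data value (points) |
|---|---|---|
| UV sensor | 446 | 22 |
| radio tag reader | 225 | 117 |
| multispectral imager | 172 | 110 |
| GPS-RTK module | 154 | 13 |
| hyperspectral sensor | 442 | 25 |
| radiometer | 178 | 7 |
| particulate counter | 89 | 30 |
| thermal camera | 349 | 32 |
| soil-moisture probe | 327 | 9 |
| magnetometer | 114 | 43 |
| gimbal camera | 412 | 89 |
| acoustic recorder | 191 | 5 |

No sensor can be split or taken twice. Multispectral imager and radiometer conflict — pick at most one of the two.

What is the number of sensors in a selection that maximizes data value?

The maximum data value within 1682 g is 434.
radio tag reader + multispectral imager + GPS-RTK module + particulate counter + thermal camera + magnetometer + gimbal camera hits 434 at 1515 g.
Any selection reaching 434 contains exactly 7 sensors.

7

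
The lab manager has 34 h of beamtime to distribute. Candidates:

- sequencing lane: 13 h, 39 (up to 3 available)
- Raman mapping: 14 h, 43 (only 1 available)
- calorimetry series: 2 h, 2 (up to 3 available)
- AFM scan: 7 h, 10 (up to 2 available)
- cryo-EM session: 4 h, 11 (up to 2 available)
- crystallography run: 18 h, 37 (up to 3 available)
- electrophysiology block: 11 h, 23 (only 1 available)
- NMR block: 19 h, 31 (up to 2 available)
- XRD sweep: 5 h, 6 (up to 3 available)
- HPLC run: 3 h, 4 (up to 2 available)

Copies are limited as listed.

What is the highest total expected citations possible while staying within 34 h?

Greedy by ratio would take sequencing lane + Raman mapping + cryo-EM session + HPLC run: 34 h used, total 97.
The 17 h tied up in Raman mapping and HPLC run is better spent on sequencing lane + cryo-EM session — total rises to 100 (34 h).
No other feasible combination exceeds 100.

100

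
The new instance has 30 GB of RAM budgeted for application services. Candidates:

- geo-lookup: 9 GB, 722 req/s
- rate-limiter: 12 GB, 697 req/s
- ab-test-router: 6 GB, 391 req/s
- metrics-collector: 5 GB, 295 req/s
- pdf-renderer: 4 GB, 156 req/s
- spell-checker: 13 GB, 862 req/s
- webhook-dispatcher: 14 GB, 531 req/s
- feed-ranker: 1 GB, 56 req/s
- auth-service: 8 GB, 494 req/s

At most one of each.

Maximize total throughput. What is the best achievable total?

Filling by ratio: geo-lookup + ab-test-router + spell-checker + feed-ranker for 2031, with 1 GB left unused.
Replace ab-test-router and feed-ranker with auth-service: the trade gains 47 net, giving 2078 at 30 GB.

2078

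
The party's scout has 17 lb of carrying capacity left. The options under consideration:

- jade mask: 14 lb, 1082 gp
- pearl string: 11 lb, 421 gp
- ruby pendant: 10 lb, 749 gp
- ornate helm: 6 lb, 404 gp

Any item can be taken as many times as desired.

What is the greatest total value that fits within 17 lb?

Ranking by ratio (value/lb): jade mask 77.29, ruby pendant 74.90, ornate helm 67.33.
Filling by ratio: jade mask for 1082, with 3 lb left unused.
Replace jade mask with ruby pendant + ornate helm: the trade gains 71 net, giving 1153 at 16 lb.
That's the maximum — no swap from here does better than 1153.

1153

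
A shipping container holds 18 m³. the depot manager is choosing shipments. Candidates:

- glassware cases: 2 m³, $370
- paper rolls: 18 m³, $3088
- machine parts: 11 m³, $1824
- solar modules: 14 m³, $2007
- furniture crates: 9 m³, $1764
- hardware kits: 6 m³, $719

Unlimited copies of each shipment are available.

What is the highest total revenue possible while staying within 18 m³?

2×furniture crates uses 18 of the 18 m³ and totals 3528.
No other feasible combination exceeds 3528.

3528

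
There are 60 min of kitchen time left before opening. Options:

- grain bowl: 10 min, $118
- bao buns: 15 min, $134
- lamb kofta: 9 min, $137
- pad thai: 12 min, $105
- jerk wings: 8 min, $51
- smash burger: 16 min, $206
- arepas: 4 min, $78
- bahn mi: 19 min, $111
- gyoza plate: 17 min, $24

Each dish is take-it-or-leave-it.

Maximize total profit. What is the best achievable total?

695

Taking the top-ratio dishes first gives grain bowl + bao buns + lamb kofta + smash burger + arepas for 673 (54 min).
Replace bao buns with pad thai + jerk wings: the trade gains 22 net, giving 695 at 59 min.
The closest alternative, grain bowl + bao buns + lamb kofta + smash burger + arepas, reaches only 673.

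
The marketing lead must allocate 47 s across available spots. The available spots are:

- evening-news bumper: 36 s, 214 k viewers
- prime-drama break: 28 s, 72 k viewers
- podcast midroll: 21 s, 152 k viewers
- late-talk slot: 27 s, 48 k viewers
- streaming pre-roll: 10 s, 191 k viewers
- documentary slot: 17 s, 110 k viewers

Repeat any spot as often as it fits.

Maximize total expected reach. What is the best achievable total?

The ratio ordering already packs tightly: 4×streaming pre-roll, 40 s, 764.

764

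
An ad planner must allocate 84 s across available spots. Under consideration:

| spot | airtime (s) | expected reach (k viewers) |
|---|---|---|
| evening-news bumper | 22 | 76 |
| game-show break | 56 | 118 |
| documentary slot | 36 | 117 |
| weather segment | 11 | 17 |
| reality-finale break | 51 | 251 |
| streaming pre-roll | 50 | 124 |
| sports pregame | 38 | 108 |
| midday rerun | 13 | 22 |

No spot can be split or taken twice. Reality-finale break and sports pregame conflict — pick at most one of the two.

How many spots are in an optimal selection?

Optimal total is 344.
One optimal bundle: evening-news bumper + weather segment + reality-finale break (84 s).
Every optimal selection uses 3 spots.

3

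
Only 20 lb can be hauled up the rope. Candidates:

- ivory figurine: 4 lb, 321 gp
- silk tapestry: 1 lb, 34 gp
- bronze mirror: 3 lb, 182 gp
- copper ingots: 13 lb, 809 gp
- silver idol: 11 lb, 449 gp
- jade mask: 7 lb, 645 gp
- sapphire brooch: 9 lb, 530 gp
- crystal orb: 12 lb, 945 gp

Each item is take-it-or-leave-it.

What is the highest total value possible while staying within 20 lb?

1624

By value per lb: jade mask 92.14, ivory figurine 80.25, crystal orb 78.75, copper ingots 62.23 lead.
The ratio heuristic lands on ivory figurine + silk tapestry + bronze mirror + jade mask (1182) but leaves 5 lb idle.
Dropping ivory figurine and bronze mirror frees 7 lb; slotting in crystal orb (12 lb) lifts the total to 1624 at 20 lb.
Next best is jade mask + crystal orb at 1590 (19 lb) — short by 34.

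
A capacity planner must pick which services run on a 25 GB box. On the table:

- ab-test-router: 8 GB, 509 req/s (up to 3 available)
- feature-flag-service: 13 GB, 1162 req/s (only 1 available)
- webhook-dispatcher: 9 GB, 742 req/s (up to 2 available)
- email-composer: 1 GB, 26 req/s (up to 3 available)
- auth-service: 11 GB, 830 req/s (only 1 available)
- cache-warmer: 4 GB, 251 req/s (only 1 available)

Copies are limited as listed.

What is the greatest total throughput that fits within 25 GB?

2018

Density check — feature-flag-service 89.38, webhook-dispatcher 82.44, auth-service 75.45 are the best per GB.
Taking the top-ratio services first gives feature-flag-service + webhook-dispatcher + 3×email-composer for 1982 (25 GB).
Replace webhook-dispatcher and 2×email-composer with auth-service: the trade gains 36 net, giving 2018 at 25 GB.
That's the maximum — no swap from here does better than 2018.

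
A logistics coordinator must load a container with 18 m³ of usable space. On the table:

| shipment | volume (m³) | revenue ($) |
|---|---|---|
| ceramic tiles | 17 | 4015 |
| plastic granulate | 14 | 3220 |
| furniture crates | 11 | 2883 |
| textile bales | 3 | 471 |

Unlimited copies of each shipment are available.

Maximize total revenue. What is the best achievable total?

The ratio heuristic lands on furniture crates + 2×textile bales (3825) but leaves 1 m³ idle.
Replace furniture crates and 2×textile bales with ceramic tiles: the trade gains 190 net, giving 4015 at 17 m³.

4015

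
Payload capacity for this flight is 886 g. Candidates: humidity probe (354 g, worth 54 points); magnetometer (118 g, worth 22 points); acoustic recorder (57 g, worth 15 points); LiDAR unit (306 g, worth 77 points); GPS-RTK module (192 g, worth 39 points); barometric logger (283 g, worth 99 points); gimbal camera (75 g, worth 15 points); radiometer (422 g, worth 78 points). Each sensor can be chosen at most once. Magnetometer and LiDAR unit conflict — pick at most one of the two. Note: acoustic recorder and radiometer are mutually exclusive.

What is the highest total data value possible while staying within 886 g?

230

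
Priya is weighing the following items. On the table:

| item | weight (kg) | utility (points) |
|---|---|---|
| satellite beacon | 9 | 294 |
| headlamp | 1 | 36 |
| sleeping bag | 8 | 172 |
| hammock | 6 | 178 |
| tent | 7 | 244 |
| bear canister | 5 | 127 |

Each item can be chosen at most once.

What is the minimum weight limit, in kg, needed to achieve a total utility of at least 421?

13

Minimise kg subject to total utility ≥ 421.
hammock + tent: 422 utility at 13 kg.
Below 13 kg the best achievable stays under 421.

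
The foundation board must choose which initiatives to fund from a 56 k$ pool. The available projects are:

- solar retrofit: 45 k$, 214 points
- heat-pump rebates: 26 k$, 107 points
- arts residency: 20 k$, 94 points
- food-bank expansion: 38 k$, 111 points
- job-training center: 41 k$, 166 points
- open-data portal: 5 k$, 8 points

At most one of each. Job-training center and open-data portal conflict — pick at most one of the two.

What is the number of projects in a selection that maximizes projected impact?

The maximum projected impact within 56 k$ is 222.
solar retrofit + open-data portal hits 222 at 50 k$.
All optima have 2 projects.

2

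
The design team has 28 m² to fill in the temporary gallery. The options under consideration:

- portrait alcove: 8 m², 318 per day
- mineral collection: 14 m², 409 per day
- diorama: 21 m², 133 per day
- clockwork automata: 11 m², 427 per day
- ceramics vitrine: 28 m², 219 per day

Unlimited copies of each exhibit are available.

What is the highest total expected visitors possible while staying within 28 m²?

1063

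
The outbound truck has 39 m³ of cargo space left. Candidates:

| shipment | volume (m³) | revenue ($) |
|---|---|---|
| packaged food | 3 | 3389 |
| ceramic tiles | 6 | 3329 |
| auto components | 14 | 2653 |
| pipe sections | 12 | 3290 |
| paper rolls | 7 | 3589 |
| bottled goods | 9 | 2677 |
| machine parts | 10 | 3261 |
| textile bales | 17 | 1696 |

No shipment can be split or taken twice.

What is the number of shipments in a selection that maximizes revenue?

Optimal total is 16858.
For example packaged food + ceramic tiles + pipe sections + paper rolls + machine parts achieves it, using 38 m³.
All optima have 5 shipments.

5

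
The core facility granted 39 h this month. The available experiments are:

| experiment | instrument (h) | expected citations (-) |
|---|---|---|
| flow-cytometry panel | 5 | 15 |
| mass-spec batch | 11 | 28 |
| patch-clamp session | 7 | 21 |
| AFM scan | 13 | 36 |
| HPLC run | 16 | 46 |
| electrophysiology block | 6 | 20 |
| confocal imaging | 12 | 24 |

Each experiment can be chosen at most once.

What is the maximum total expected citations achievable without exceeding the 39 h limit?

A density-first pass picks flow-cytometry panel + patch-clamp session + HPLC run + electrophysiology block — 102 at 34 h.
The 6 h tied up in electrophysiology block is better spent on mass-spec batch — total rises to 110 (39 h).
Every other selection either busts 39 h or fails to beat 110.

110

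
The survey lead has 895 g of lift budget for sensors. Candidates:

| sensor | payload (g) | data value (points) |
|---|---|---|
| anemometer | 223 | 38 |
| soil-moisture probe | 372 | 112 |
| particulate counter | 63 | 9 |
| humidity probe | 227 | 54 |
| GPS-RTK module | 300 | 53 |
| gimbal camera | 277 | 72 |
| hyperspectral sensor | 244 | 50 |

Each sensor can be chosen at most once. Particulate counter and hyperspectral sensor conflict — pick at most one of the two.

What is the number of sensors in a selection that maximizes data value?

3

Best achievable data value is 238.
One optimal bundle: soil-moisture probe + humidity probe + gimbal camera (876 g).
Any selection reaching 238 contains exactly 3 sensors.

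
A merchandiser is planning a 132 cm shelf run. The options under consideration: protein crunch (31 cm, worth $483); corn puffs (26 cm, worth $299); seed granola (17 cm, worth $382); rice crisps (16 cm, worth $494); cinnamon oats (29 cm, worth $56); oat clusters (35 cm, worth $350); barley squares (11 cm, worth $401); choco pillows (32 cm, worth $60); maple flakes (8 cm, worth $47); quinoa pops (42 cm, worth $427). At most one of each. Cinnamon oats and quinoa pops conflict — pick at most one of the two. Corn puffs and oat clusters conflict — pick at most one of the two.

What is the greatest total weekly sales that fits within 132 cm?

Greedy by ratio would take protein crunch + corn puffs + seed granola + rice crisps + barley squares + maple flakes: 109 cm used, total 2106.
Dropping corn puffs frees 26 cm; slotting in quinoa pops (42 cm) lifts the total to 2234 at 125 cm.
Nothing else feasible within 132 cm beats 2234.

2234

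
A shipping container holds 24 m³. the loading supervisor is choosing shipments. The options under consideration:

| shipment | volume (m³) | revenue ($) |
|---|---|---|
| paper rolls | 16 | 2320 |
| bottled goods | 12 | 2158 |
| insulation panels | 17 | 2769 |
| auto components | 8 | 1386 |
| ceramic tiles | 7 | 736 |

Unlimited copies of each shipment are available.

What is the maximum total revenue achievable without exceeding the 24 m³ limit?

2×bottled goods uses 24 of the 24 m³ and totals 4316.
Every other selection either busts 24 m³ or fails to beat 4316.

4316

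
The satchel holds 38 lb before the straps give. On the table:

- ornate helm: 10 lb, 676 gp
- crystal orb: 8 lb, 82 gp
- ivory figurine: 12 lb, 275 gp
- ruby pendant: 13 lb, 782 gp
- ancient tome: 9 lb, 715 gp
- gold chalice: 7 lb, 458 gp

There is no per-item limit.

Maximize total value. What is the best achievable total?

2860

Taking 4×ancient tome: 36 lb used, 2860 in value.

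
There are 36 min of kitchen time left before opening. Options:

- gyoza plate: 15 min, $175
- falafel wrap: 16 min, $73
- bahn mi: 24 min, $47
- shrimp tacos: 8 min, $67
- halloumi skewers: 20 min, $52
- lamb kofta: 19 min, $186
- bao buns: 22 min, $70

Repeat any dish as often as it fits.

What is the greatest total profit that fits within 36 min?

361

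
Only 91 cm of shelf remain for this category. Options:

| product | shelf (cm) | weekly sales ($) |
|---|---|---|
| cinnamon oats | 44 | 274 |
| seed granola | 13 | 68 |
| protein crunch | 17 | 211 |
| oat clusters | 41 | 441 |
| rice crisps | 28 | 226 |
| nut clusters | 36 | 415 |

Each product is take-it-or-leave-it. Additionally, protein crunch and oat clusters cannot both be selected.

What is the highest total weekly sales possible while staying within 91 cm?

Filling by ratio: protein crunch + rice crisps + nut clusters for 852, with 10 cm left unused.
Dropping protein crunch and rice crisps frees 45 cm; slotting in seed granola + oat clusters (54 cm) lifts the total to 924 at 90 cm.

924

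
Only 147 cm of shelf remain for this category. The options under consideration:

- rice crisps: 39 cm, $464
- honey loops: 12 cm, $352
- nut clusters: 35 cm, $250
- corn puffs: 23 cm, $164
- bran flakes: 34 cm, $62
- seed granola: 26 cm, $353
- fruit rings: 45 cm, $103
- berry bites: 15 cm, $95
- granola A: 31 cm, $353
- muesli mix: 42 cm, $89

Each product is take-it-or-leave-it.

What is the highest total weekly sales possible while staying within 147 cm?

1781

Greedy by ratio would take rice crisps + honey loops + nut clusters + seed granola + granola A: 143 cm used, total 1772.
Replace nut clusters with corn puffs + berry bites: the trade gains 9 net, giving 1781 at 146 cm.
That's the maximum — no swap from here does better than 1781.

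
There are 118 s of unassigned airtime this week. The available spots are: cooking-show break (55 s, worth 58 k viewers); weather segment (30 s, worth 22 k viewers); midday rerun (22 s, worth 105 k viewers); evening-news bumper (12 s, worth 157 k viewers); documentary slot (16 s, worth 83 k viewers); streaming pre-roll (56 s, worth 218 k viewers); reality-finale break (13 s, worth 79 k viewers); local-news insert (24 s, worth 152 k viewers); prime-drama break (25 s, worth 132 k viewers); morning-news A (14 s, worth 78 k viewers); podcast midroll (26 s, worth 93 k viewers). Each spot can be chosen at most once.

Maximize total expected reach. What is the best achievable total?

708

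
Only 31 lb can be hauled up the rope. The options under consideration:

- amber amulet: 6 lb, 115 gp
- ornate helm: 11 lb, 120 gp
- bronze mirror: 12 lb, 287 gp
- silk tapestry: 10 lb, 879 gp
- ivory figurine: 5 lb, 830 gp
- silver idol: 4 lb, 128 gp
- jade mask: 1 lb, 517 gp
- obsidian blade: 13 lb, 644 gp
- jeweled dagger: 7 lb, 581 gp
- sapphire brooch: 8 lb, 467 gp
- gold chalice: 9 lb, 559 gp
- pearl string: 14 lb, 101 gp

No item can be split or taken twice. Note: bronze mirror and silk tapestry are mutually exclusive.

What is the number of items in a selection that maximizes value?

5

The maximum value within 31 lb is 3274.
One optimal bundle: silk tapestry + ivory figurine + jade mask + jeweled dagger + sapphire brooch (31 lb).
Any selection reaching 3274 contains exactly 5 items.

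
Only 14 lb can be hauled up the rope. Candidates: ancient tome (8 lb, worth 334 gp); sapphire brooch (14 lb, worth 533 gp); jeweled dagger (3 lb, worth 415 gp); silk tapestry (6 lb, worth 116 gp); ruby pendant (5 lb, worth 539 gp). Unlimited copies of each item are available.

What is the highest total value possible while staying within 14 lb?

1784

By value per lb: jeweled dagger 138.33, ruby pendant 107.80, ancient tome 41.75 lead.
A density-first pass picks 4×jeweled dagger — 1660 at 12 lb.
Dropping jeweled dagger frees 3 lb; slotting in ruby pendant (5 lb) lifts the total to 1784 at 14 lb.
Every other selection either busts 14 lb or fails to beat 1784.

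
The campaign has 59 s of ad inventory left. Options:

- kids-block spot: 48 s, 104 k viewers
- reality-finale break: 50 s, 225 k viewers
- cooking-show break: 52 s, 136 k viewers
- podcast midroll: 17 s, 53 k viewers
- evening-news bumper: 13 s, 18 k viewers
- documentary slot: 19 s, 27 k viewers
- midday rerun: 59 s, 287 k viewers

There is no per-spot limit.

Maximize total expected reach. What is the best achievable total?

Best packing: midday rerun — 59 s, 287 total.
Every other selection either busts 59 s or fails to beat 287.

287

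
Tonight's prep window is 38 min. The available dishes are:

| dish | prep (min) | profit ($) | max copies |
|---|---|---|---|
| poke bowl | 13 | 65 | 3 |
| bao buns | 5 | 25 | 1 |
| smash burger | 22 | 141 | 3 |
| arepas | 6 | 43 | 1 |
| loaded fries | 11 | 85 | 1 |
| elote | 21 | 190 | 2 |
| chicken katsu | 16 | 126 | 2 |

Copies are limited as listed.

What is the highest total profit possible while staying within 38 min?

318

A density-first pass picks elote + chicken katsu — 316 at 37 min.
The 16 min tied up in chicken katsu is better spent on arepas + loaded fries — total rises to 318 (38 min).
That's the maximum — no swap from here does better than 318.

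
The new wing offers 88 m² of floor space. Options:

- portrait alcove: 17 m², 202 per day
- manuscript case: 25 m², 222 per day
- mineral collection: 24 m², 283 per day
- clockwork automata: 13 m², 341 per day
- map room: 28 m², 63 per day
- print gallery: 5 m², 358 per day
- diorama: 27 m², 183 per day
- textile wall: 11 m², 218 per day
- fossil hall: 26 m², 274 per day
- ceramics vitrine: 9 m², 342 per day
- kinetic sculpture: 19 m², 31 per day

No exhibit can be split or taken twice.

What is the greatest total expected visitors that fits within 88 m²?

1816

The ratio heuristic lands on portrait alcove + mineral collection + clockwork automata + print gallery + textile wall + ceramics vitrine (1744) but leaves 9 m² idle.
Dropping portrait alcove frees 17 m²; slotting in fossil hall (26 m²) lifts the total to 1816 at 88 m².
Every other selection either busts 88 m² or fails to beat 1816.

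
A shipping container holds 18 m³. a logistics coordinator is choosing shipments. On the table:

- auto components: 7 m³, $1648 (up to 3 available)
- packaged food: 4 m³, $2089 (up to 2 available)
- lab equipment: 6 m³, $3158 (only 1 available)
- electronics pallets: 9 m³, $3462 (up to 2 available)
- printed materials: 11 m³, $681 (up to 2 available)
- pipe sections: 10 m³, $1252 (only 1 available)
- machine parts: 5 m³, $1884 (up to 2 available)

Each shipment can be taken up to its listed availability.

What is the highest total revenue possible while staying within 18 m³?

7946

Taking the top-ratio shipments first gives 2×packaged food + lab equipment for 7336 (14 m³).
Dropping lab equipment frees 6 m³; slotting in 2×machine parts (10 m³) lifts the total to 7946 at 18 m³.
Every other selection either busts 18 m³ or exceeds an availability limit or fails to beat 7946.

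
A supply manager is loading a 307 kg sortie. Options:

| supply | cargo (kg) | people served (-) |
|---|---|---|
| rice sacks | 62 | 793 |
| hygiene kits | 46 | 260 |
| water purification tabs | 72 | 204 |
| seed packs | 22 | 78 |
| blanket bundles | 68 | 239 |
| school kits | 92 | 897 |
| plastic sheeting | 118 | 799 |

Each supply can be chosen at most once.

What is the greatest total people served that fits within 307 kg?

2567

Density check — rice sacks 12.79, school kits 9.75, plastic sheeting 6.77 are the best per kg.
Taking rice sacks + seed packs + school kits + plastic sheeting: 294 kg used, 2567 in people served.
No other feasible combination exceeds 2567.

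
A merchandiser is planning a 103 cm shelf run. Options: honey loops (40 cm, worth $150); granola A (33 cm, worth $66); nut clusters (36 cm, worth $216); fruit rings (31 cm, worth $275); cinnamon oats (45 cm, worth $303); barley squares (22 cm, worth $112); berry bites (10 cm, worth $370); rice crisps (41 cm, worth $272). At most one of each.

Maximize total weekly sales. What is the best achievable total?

973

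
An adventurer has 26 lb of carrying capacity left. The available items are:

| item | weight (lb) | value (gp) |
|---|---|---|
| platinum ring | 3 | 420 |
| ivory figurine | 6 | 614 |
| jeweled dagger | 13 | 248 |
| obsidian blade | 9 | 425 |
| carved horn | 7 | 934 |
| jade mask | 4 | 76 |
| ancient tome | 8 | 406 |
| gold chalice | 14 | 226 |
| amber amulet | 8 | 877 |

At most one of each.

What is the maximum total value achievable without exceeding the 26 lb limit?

2845

By value per lb: platinum ring 140.00, carved horn 133.43, amber amulet 109.62, ivory figurine 102.33 lead.
Taking platinum ring + ivory figurine + carved horn + amber amulet: 24 lb used, 2845 in value.
An exhaustive check of the 512 subsets confirms 2845.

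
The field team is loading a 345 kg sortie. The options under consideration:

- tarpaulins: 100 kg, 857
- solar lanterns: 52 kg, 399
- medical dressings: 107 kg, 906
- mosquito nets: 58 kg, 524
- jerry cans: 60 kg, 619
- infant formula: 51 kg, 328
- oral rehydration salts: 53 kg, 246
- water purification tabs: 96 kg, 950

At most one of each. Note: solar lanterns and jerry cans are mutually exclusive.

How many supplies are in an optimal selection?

Best achievable people served is 2999.
For example medical dressings + mosquito nets + jerry cans + water purification tabs achieves it, using 321 kg.
Every optimal selection uses 4 supplies.

4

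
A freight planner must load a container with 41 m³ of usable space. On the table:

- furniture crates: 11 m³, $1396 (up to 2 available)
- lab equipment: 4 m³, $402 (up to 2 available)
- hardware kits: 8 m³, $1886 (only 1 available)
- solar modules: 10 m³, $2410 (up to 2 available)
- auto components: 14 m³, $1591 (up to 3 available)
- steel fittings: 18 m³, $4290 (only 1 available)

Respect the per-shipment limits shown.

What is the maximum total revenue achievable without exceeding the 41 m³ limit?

Ranking by ratio (revenue/m³): solar modules 241.00, steel fittings 238.33, hardware kits 235.75.
The ratio ordering already packs tightly: 2×solar modules + steel fittings, 38 m³, 9110.
That's the maximum — no swap from here does better than 9110.

9110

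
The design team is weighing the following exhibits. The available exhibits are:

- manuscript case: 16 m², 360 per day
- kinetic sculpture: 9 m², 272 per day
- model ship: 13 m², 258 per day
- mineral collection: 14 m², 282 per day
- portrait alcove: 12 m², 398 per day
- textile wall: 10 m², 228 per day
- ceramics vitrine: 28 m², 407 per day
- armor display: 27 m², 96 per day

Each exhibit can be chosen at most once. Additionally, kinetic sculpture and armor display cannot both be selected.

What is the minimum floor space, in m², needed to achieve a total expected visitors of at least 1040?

42

Look for the lowest-floor combination reaching 1040.
manuscript case + mineral collection + portrait alcove reaches 1040 using 42 m².
Below 42 m² the best achievable stays under 1040.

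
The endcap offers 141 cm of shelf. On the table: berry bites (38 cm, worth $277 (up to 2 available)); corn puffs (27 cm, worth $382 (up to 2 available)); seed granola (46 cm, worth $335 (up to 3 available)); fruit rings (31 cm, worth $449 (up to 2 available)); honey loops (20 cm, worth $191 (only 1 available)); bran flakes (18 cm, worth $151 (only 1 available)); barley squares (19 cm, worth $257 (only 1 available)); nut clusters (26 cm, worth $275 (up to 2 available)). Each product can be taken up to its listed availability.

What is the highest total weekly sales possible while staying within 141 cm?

1919

Ranking by ratio (weekly sales/cm): fruit rings 14.48, corn puffs 14.15, barley squares 13.53, nut clusters 10.58.
2×corn puffs + 2×fruit rings + barley squares uses 135 of the 141 cm and totals 1919.
Every other selection either busts 141 cm or exceeds an availability limit or fails to beat 1919.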